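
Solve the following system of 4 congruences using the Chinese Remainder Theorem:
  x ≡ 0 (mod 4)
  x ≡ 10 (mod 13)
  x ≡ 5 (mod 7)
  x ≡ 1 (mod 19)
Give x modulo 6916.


Product of moduli M = 4 · 13 · 7 · 19 = 6916.
Merge one congruence at a time:
  Start: x ≡ 0 (mod 4).
  Combine with x ≡ 10 (mod 13); new modulus lcm = 52.
    Write x = 0 + 4·t and substitute into x ≡ 10 (mod 13): 4·t ≡ 10 − 0 = 10 (mod 13).
    The inverse of 4 mod 13 is 10 (since 4·10 = 40 = 3·13 + 1), so t ≡ 10·10 = 100 ≡ 9 (mod 13).
    Then x = 0 + 4·9 = 36, valid modulo lcm(4, 13) = 52: x ≡ 36 (mod 52).
  Combine with x ≡ 5 (mod 7); new modulus lcm = 364.
    Write x = 36 + 52·t and substitute into x ≡ 5 (mod 7): 52·t ≡ 5 − 36 = -31 (mod 7).
    Reduce coefficients mod 7: 3·t ≡ 4 (mod 7).
    The inverse of 3 mod 7 is 5 (since 3·5 = 15 = 2·7 + 1), so t ≡ 5·4 = 20 ≡ 6 (mod 7).
    Then x = 36 + 52·6 = 348, valid modulo lcm(52, 7) = 364: x ≡ 348 (mod 364).
  Combine with x ≡ 1 (mod 19); new modulus lcm = 6916.
    Write x = 348 + 364·t and substitute into x ≡ 1 (mod 19): 364·t ≡ 1 − 348 = -347 (mod 19).
    Reduce coefficients mod 19: 3·t ≡ 14 (mod 19).
    The inverse of 3 mod 19 is 13 (since 3·13 = 39 = 2·19 + 1), so t ≡ 13·14 = 182 ≡ 11 (mod 19).
    Then x = 348 + 364·11 = 4352, valid modulo lcm(364, 19) = 6916: x ≡ 4352 (mod 6916).
Verify against each original: 4352 mod 4 = 0, 4352 mod 13 = 10, 4352 mod 7 = 5, 4352 mod 19 = 1.

x ≡ 4352 (mod 6916).


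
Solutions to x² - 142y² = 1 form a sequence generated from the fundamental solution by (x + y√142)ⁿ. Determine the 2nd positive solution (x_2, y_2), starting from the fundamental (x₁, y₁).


Step 1: Find the fundamental solution (x₁, y₁) of x² - 142y² = 1.
  Expand √142 as a continued fraction. a₀ = ⌊√142⌋ = 11; iterate m_{k+1} = d_k·a_k − m_k, d_{k+1} = (142 − m_{k+1}²)/d_k, a_{k+1} = ⌊(a₀ + m_{k+1})/d_{k+1}⌋ (starting m₀ = 0, d₀ = 1), with convergents p_k = a_k·p_{k-1} + p_{k-2}, q_k = a_k·q_{k-1} + q_{k-2} (p₋₁ = 1, q₋₁ = 0):
  k = 0: a₀ = 11; p₀/q₀ = 11/1; p₀² − 142·q₀² = 121 − 142 = -21.
  k = 1: m = 11, d = 21, a = ⌊(11 + 11)/21⌋ = 1; p/q = (1·11 + 1)/(1·1 + 0) = 12/1; p² − 142·q² = 144 − 142 = 2.
  k = 2: m = 10, d = 2, a = ⌊(11 + 10)/2⌋ = 10; p/q = (10·12 + 11)/(10·1 + 1) = 131/11; p² − 142·q² = 17161 − 17182 = -21.
  k = 3: m = 10, d = 21, a = ⌊(11 + 10)/21⌋ = 1; p/q = (1·131 + 12)/(1·11 + 1) = 143/12; p² − 142·q² = 20449 − 20448 = 1.
  The first convergent with p² − 142·q² = 1 gives the fundamental solution (x₁, y₁) = (143, 12).
Step 2: Apply the recurrence (x_{n+1}, y_{n+1}) = (x₁x_n + 142y₁y_n, x₁y_n + y₁x_n) repeatedly.
  From (x_1, y_1) = (143, 12): x_2 = 143·143 + 142·12·12 = 40897; y_2 = 143·12 + 12·143 = 3432.
Step 3: Verify x_2² - 142·y_2² = 1672564609 - 1672564608 = 1 (should be 1). ✓

(x_1, y_1) = (143, 12); (x_2, y_2) = (40897, 3432).


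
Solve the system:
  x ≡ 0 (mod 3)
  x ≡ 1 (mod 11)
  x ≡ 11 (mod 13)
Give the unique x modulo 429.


Moduli 3, 11, 13 are pairwise coprime; by CRT there is a unique solution modulo M = 3 · 11 · 13 = 429.
Solve pairwise, accumulating the modulus:
  Start with x ≡ 0 (mod 3).
  Combine with x ≡ 1 (mod 11): since gcd(3, 11) = 1, we get a unique residue mod 33.
    Write x = 0 + 3·t and substitute into x ≡ 1 (mod 11): 3·t ≡ 1 − 0 = 1 (mod 11).
    The inverse of 3 mod 11 is 4 (since 3·4 = 12 = 1·11 + 1), so t ≡ 4·1 = 4 ≡ 4 (mod 11).
    Then x = 0 + 3·4 = 12, valid modulo lcm(3, 11) = 33: x ≡ 12 (mod 33).
  Combine with x ≡ 11 (mod 13): since gcd(33, 13) = 1, we get a unique residue mod 429.
    Write x = 12 + 33·t and substitute into x ≡ 11 (mod 13): 33·t ≡ 11 − 12 = -1 (mod 13).
    Reduce coefficients mod 13: 7·t ≡ 12 (mod 13).
    The inverse of 7 mod 13 is 2 (since 7·2 = 14 = 1·13 + 1), so t ≡ 2·12 = 24 ≡ 11 (mod 13).
    Then x = 12 + 33·11 = 375, valid modulo lcm(33, 13) = 429: x ≡ 375 (mod 429).
Verify: 375 mod 3 = 0 ✓, 375 mod 11 = 1 ✓, 375 mod 13 = 11 ✓.

x ≡ 375 (mod 429).


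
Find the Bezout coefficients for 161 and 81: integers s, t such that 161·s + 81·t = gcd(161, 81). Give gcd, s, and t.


Euclidean algorithm on (161, 81) — divide until remainder is 0:
  161 = 1 · 81 + 80
  81 = 1 · 80 + 1
  80 = 80 · 1 + 0
gcd(161, 81) = 1.
Track Bezout coefficients alongside the remainders: start with r₀ = 161 = a·1 + b·0 (s = 1, t = 0) and r₁ = 81 = a·0 + b·1 (s = 0, t = 1); each new remainder r_{k+1} = r_{k-1} − q_k·r_k inherits s_{k+1} = s_{k-1} − q_k·s_k, t_{k+1} = t_{k-1} − q_k·t_k, so r_k = a·s_k + b·t_k at every step:
  q = 1: r = 80, s = 1 − 1·0 = 1, t = 0 − 1·1 = -1  (check: 161·1 + 81·(-1) = 80)
  q = 1: r = 1, s = 0 − 1·1 = -1, t = 1 − 1·(-1) = 2  (check: 161·(-1) + 81·2 = 1)
The row with r = 1 (the gcd) gives the Bezout coefficients s = -1, t = 2.
Result: 161 · (-1) + 81 · (2) = 1.

gcd(161, 81) = 1; s = -1, t = 2 (check: 161·(-1) + 81·2 = 1).


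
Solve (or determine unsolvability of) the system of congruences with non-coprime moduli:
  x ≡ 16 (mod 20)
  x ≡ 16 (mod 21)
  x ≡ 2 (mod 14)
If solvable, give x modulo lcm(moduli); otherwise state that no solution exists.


Moduli 20, 21, 14 are not pairwise coprime, so CRT works modulo lcm(m_i) when all pairwise compatibility conditions hold.
Pairwise compatibility: gcd(m_i, m_j) must divide a_i - a_j for every pair.
Merge one congruence at a time:
  Start: x ≡ 16 (mod 20).
  Combine with x ≡ 16 (mod 21): gcd(20, 21) = 1; 16 - 16 = 0, which IS divisible by 1, so compatible.
    Write x = 16 + 20·t and substitute into x ≡ 16 (mod 21): 20·t ≡ 16 − 16 = 0 (mod 21).
    The inverse of 20 mod 21 is 20 (since 20·20 = 400 = 19·21 + 1), so t ≡ 20·0 = 0 ≡ 0 (mod 21).
    Then x = 16 + 20·0 = 16, valid modulo lcm(20, 21) = 420: x ≡ 16 (mod 420).
  Combine with x ≡ 2 (mod 14): gcd(420, 14) = 14; 2 - 16 = -14, which IS divisible by 14, so compatible.
    Write x = 16 + 420·t and substitute into x ≡ 2 (mod 14): 420·t ≡ 2 − 16 = -14 (mod 14).
    Divide the congruence (and modulus) by g = 14: 30·t ≡ -1 (mod 1).
    Modulo 1 every t works; take t = 0.
    Then x = 16 + 420·0 = 16, valid modulo lcm(420, 14) = 420: x ≡ 16 (mod 420).
Verify: 16 mod 20 = 16, 16 mod 21 = 16, 16 mod 14 = 2.

x ≡ 16 (mod 420).


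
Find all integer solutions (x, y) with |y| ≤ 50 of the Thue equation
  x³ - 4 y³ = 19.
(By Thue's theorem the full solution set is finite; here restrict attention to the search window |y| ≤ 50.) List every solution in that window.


The equation is x³ - 4y³ = 19. For fixed y, x³ = 4·y³ + 19, so a solution requires the RHS to be a perfect cube.
Strategy: iterate y from -50 to 50, compute RHS = 4·y³ + 19, and check whether it is a (positive or negative) perfect cube.
Check small values of y:
  y = 0: RHS = 19 is not a perfect cube.
  y = 1: RHS = 23 is not a perfect cube.
  y = -1: RHS = 15 is not a perfect cube.
  y = 2: RHS = 51 is not a perfect cube.
  y = -2: RHS = -13 is not a perfect cube.
  y = 3: RHS = 127 is not a perfect cube.
  y = -3: RHS = -89 is not a perfect cube.
Continuing the search up to |y| = 50 finds no solutions either.
No (x, y) in the scanned range satisfies the equation.

No integer solutions with |y| ≤ 50.


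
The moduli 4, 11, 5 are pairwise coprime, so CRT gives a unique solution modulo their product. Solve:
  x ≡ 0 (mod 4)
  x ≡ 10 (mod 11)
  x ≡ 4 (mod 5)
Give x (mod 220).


Moduli 4, 11, 5 are pairwise coprime; by CRT there is a unique solution modulo M = 4 · 11 · 5 = 220.
Solve pairwise, accumulating the modulus:
  Start with x ≡ 0 (mod 4).
  Combine with x ≡ 10 (mod 11): since gcd(4, 11) = 1, we get a unique residue mod 44.
    Write x = 0 + 4·t and substitute into x ≡ 10 (mod 11): 4·t ≡ 10 − 0 = 10 (mod 11).
    The inverse of 4 mod 11 is 3 (since 4·3 = 12 = 1·11 + 1), so t ≡ 3·10 = 30 ≡ 8 (mod 11).
    Then x = 0 + 4·8 = 32, valid modulo lcm(4, 11) = 44: x ≡ 32 (mod 44).
  Combine with x ≡ 4 (mod 5): since gcd(44, 5) = 1, we get a unique residue mod 220.
    Write x = 32 + 44·t and substitute into x ≡ 4 (mod 5): 44·t ≡ 4 − 32 = -28 (mod 5).
    Reduce coefficients mod 5: 4·t ≡ 2 (mod 5).
    The inverse of 4 mod 5 is 4 (since 4·4 = 16 = 3·5 + 1), so t ≡ 4·2 = 8 ≡ 3 (mod 5).
    Then x = 32 + 44·3 = 164, valid modulo lcm(44, 5) = 220: x ≡ 164 (mod 220).
Verify: 164 mod 4 = 0 ✓, 164 mod 11 = 10 ✓, 164 mod 5 = 4 ✓.

x ≡ 164 (mod 220).


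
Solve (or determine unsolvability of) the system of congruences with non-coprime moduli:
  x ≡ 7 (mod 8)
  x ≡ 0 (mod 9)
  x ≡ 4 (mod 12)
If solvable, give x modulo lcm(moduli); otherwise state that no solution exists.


Moduli 8, 9, 12 are not pairwise coprime, so CRT works modulo lcm(m_i) when all pairwise compatibility conditions hold.
Pairwise compatibility: gcd(m_i, m_j) must divide a_i - a_j for every pair.
Merge one congruence at a time:
  Start: x ≡ 7 (mod 8).
  Combine with x ≡ 0 (mod 9): gcd(8, 9) = 1; 0 - 7 = -7, which IS divisible by 1, so compatible.
    Write x = 7 + 8·t and substitute into x ≡ 0 (mod 9): 8·t ≡ 0 − 7 = -7 (mod 9).
    Reduce coefficients mod 9: 8·t ≡ 2 (mod 9).
    The inverse of 8 mod 9 is 8 (since 8·8 = 64 = 7·9 + 1), so t ≡ 8·2 = 16 ≡ 7 (mod 9).
    Then x = 7 + 8·7 = 63, valid modulo lcm(8, 9) = 72: x ≡ 63 (mod 72).
  Combine with x ≡ 4 (mod 12): gcd(72, 12) = 12, and 4 - 63 = -59 is NOT divisible by 12.
    ⇒ system is inconsistent (no integer solution).

No solution (the system is inconsistent).


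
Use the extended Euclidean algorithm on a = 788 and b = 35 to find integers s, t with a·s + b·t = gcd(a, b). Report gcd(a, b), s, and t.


Euclidean algorithm on (788, 35) — divide until remainder is 0:
  788 = 22 · 35 + 18
  35 = 1 · 18 + 17
  18 = 1 · 17 + 1
  17 = 17 · 1 + 0
gcd(788, 35) = 1.
Track Bezout coefficients alongside the remainders: start with r₀ = 788 = a·1 + b·0 (s = 1, t = 0) and r₁ = 35 = a·0 + b·1 (s = 0, t = 1); each new remainder r_{k+1} = r_{k-1} − q_k·r_k inherits s_{k+1} = s_{k-1} − q_k·s_k, t_{k+1} = t_{k-1} − q_k·t_k, so r_k = a·s_k + b·t_k at every step:
  q = 22: r = 18, s = 1 − 22·0 = 1, t = 0 − 22·1 = -22  (check: 788·1 + 35·(-22) = 18)
  q = 1: r = 17, s = 0 − 1·1 = -1, t = 1 − 1·(-22) = 23  (check: 788·(-1) + 35·23 = 17)
  q = 1: r = 1, s = 1 − 1·(-1) = 2, t = -22 − 1·23 = -45  (check: 788·2 + 35·(-45) = 1)
The row with r = 1 (the gcd) gives the Bezout coefficients s = 2, t = -45.
Result: 788 · (2) + 35 · (-45) = 1.

gcd(788, 35) = 1; s = 2, t = -45 (check: 788·2 + 35·(-45) = 1).


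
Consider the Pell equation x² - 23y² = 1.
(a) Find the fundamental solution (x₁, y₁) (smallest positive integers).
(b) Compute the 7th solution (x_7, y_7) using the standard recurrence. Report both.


Step 1: Find the fundamental solution (x₁, y₁) of x² - 23y² = 1.
  Expand √23 as a continued fraction. a₀ = ⌊√23⌋ = 4; iterate m_{k+1} = d_k·a_k − m_k, d_{k+1} = (23 − m_{k+1}²)/d_k, a_{k+1} = ⌊(a₀ + m_{k+1})/d_{k+1}⌋ (starting m₀ = 0, d₀ = 1), with convergents p_k = a_k·p_{k-1} + p_{k-2}, q_k = a_k·q_{k-1} + q_{k-2} (p₋₁ = 1, q₋₁ = 0):
  k = 0: a₀ = 4; p₀/q₀ = 4/1; p₀² − 23·q₀² = 16 − 23 = -7.
  k = 1: m = 4, d = 7, a = ⌊(4 + 4)/7⌋ = 1; p/q = (1·4 + 1)/(1·1 + 0) = 5/1; p² − 23·q² = 25 − 23 = 2.
  k = 2: m = 3, d = 2, a = ⌊(4 + 3)/2⌋ = 3; p/q = (3·5 + 4)/(3·1 + 1) = 19/4; p² − 23·q² = 361 − 368 = -7.
  k = 3: m = 3, d = 7, a = ⌊(4 + 3)/7⌋ = 1; p/q = (1·19 + 5)/(1·4 + 1) = 24/5; p² − 23·q² = 576 − 575 = 1.
  The first convergent with p² − 23·q² = 1 gives the fundamental solution (x₁, y₁) = (24, 5).
Step 2: Apply the recurrence (x_{n+1}, y_{n+1}) = (x₁x_n + 23y₁y_n, x₁y_n + y₁x_n) repeatedly.
  From (x_1, y_1) = (24, 5): x_2 = 24·24 + 23·5·5 = 1151; y_2 = 24·5 + 5·24 = 240.
  From (x_2, y_2) = (1151, 240): x_3 = 24·1151 + 23·5·240 = 55224; y_3 = 24·240 + 5·1151 = 11515.
  From (x_3, y_3) = (55224, 11515): x_4 = 24·55224 + 23·5·11515 = 2649601; y_4 = 24·11515 + 5·55224 = 552480.
  From (x_4, y_4) = (2649601, 552480): x_5 = 24·2649601 + 23·5·552480 = 127125624; y_5 = 24·552480 + 5·2649601 = 26507525.
  From (x_5, y_5) = (127125624, 26507525): x_6 = 24·127125624 + 23·5·26507525 = 6099380351; y_6 = 24·26507525 + 5·127125624 = 1271808720.
  From (x_6, y_6) = (6099380351, 1271808720): x_7 = 24·6099380351 + 23·5·1271808720 = 292643131224; y_7 = 24·1271808720 + 5·6099380351 = 61020311035.
Step 3: Verify x_7² - 23·y_7² = 85640002252587283738176 - 85640002252587283738175 = 1 (should be 1). ✓

(x_1, y_1) = (24, 5); (x_7, y_7) = (292643131224, 61020311035).


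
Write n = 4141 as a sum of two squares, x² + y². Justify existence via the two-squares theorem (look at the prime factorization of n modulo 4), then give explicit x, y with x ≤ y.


Step 1: Factor n = 4141 = 41 · 101.
Step 2: Check the mod-4 condition on each prime factor: 41 ≡ 1 (mod 4), exponent 1; 101 ≡ 1 (mod 4), exponent 1.
All primes ≡ 3 (mod 4) appear to even exponent (or don't appear), so by the two-squares theorem n IS expressible as a sum of two squares.
Step 3: Build a representation. Here n = 41 · 101 is a product of primes ≡ 1 (mod 4). Each prime p ≡ 1 (mod 4) is itself a sum of two squares; find a² by testing p − a² for a perfect square:
  41: 41 − 1² = 40, 41 − 2² = 37, 41 − 3² = 32, 41 − 4² = 25 = 5² ⇒ 41 = 4² + 5².
  101: 101 − 1² = 100 = 10² ⇒ 101 = 1² + 10².
  Combine using the Brahmagupta–Fibonacci identity (a² + b²)(c² + d²) = (ac − bd)² + (ad + bc)² = (ac + bd)² + (ad − bc)²:
  41 · 101 = 4141: from (4² + 5²)(1² + 10²), take (4·1 − 5·10, 4·10 + 5·1) = (4 − 50, 40 + 5) = (-46, 45); dropping signs (only squares matter) gives (46, 45); check 46² + 45² = 2116 + 2025 = 4141 ✓.
Step 4: Order so x ≤ y and verify: 45² + 46² = 2025 + 2116 = 4141 = n. ✓

n = 4141 = 45² + 46² (one valid representation with x ≤ y).


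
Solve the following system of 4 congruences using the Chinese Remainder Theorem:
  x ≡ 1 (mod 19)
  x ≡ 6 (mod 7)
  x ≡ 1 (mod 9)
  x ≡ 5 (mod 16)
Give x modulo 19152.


Product of moduli M = 19 · 7 · 9 · 16 = 19152.
Merge one congruence at a time:
  Start: x ≡ 1 (mod 19).
  Combine with x ≡ 6 (mod 7); new modulus lcm = 133.
    Write x = 1 + 19·t and substitute into x ≡ 6 (mod 7): 19·t ≡ 6 − 1 = 5 (mod 7).
    Reduce coefficients mod 7: 5·t ≡ 5 (mod 7).
    The inverse of 5 mod 7 is 3 (since 5·3 = 15 = 2·7 + 1), so t ≡ 3·5 = 15 ≡ 1 (mod 7).
    Then x = 1 + 19·1 = 20, valid modulo lcm(19, 7) = 133: x ≡ 20 (mod 133).
  Combine with x ≡ 1 (mod 9); new modulus lcm = 1197.
    Write x = 20 + 133·t and substitute into x ≡ 1 (mod 9): 133·t ≡ 1 − 20 = -19 (mod 9).
    Reduce coefficients mod 9: 7·t ≡ 8 (mod 9).
    The inverse of 7 mod 9 is 4 (since 7·4 = 28 = 3·9 + 1), so t ≡ 4·8 = 32 ≡ 5 (mod 9).
    Then x = 20 + 133·5 = 685, valid modulo lcm(133, 9) = 1197: x ≡ 685 (mod 1197).
  Combine with x ≡ 5 (mod 16); new modulus lcm = 19152.
    Write x = 685 + 1197·t and substitute into x ≡ 5 (mod 16): 1197·t ≡ 5 − 685 = -680 (mod 16).
    Reduce coefficients mod 16: 13·t ≡ 8 (mod 16).
    The inverse of 13 mod 16 is 5 (since 13·5 = 65 = 4·16 + 1), so t ≡ 5·8 = 40 ≡ 8 (mod 16).
    Then x = 685 + 1197·8 = 10261, valid modulo lcm(1197, 16) = 19152: x ≡ 10261 (mod 19152).
Verify against each original: 10261 mod 19 = 1, 10261 mod 7 = 6, 10261 mod 9 = 1, 10261 mod 16 = 5.

x ≡ 10261 (mod 19152).


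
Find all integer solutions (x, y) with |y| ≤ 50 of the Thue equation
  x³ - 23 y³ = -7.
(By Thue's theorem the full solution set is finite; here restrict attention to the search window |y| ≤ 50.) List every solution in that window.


The equation is x³ - 23y³ = -7. For fixed y, x³ = 23·y³ − 7, so a solution requires the RHS to be a perfect cube.
Strategy: iterate y from -50 to 50, compute RHS = 23·y³ − 7, and check whether it is a (positive or negative) perfect cube.
Check small values of y:
  y = 0: RHS = -7 is not a perfect cube.
  y = 1: RHS = 16 is not a perfect cube.
  y = -1: RHS = -30 is not a perfect cube.
  y = 2: RHS = 177 is not a perfect cube.
  y = -2: RHS = -191 is not a perfect cube.
  y = 3: RHS = 614 is not a perfect cube.
  y = -3: RHS = -628 is not a perfect cube.
Continuing the search up to |y| = 50 finds no solutions either.
No (x, y) in the scanned range satisfies the equation.

No integer solutions with |y| ≤ 50.


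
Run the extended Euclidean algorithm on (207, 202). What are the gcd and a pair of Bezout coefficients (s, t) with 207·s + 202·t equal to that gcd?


Euclidean algorithm on (207, 202) — divide until remainder is 0:
  207 = 1 · 202 + 5
  202 = 40 · 5 + 2
  5 = 2 · 2 + 1
  2 = 2 · 1 + 0
gcd(207, 202) = 1.
Track Bezout coefficients alongside the remainders: start with r₀ = 207 = a·1 + b·0 (s = 1, t = 0) and r₁ = 202 = a·0 + b·1 (s = 0, t = 1); each new remainder r_{k+1} = r_{k-1} − q_k·r_k inherits s_{k+1} = s_{k-1} − q_k·s_k, t_{k+1} = t_{k-1} − q_k·t_k, so r_k = a·s_k + b·t_k at every step:
  q = 1: r = 5, s = 1 − 1·0 = 1, t = 0 − 1·1 = -1  (check: 207·1 + 202·(-1) = 5)
  q = 40: r = 2, s = 0 − 40·1 = -40, t = 1 − 40·(-1) = 41  (check: 207·(-40) + 202·41 = 2)
  q = 2: r = 1, s = 1 − 2·(-40) = 81, t = -1 − 2·41 = -83  (check: 207·81 + 202·(-83) = 1)
The row with r = 1 (the gcd) gives the Bezout coefficients s = 81, t = -83.
Result: 207 · (81) + 202 · (-83) = 1.

gcd(207, 202) = 1; s = 81, t = -83 (check: 207·81 + 202·(-83) = 1).


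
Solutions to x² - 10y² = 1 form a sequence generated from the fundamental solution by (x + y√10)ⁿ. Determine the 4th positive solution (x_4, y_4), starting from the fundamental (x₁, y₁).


Step 1: Find the fundamental solution (x₁, y₁) of x² - 10y² = 1.
  Expand √10 as a continued fraction. a₀ = ⌊√10⌋ = 3; iterate m_{k+1} = d_k·a_k − m_k, d_{k+1} = (10 − m_{k+1}²)/d_k, a_{k+1} = ⌊(a₀ + m_{k+1})/d_{k+1}⌋ (starting m₀ = 0, d₀ = 1), with convergents p_k = a_k·p_{k-1} + p_{k-2}, q_k = a_k·q_{k-1} + q_{k-2} (p₋₁ = 1, q₋₁ = 0):
  k = 0: a₀ = 3; p₀/q₀ = 3/1; p₀² − 10·q₀² = 9 − 10 = -1.
  k = 1: m = 3, d = 1, a = ⌊(3 + 3)/1⌋ = 6; p/q = (6·3 + 1)/(6·1 + 0) = 19/6; p² − 10·q² = 361 − 360 = 1.
  The first convergent with p² − 10·q² = 1 gives the fundamental solution (x₁, y₁) = (19, 6).
Step 2: Apply the recurrence (x_{n+1}, y_{n+1}) = (x₁x_n + 10y₁y_n, x₁y_n + y₁x_n) repeatedly.
  From (x_1, y_1) = (19, 6): x_2 = 19·19 + 10·6·6 = 721; y_2 = 19·6 + 6·19 = 228.
  From (x_2, y_2) = (721, 228): x_3 = 19·721 + 10·6·228 = 27379; y_3 = 19·228 + 6·721 = 8658.
  From (x_3, y_3) = (27379, 8658): x_4 = 19·27379 + 10·6·8658 = 1039681; y_4 = 19·8658 + 6·27379 = 328776.
Step 3: Verify x_4² - 10·y_4² = 1080936581761 - 1080936581760 = 1 (should be 1). ✓

(x_1, y_1) = (19, 6); (x_4, y_4) = (1039681, 328776).


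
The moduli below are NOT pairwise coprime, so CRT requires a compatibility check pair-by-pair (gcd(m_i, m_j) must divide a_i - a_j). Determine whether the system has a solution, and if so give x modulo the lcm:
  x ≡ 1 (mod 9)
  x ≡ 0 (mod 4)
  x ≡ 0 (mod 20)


Moduli 9, 4, 20 are not pairwise coprime, so CRT works modulo lcm(m_i) when all pairwise compatibility conditions hold.
Pairwise compatibility: gcd(m_i, m_j) must divide a_i - a_j for every pair.
Merge one congruence at a time:
  Start: x ≡ 1 (mod 9).
  Combine with x ≡ 0 (mod 4): gcd(9, 4) = 1; 0 - 1 = -1, which IS divisible by 1, so compatible.
    Write x = 1 + 9·t and substitute into x ≡ 0 (mod 4): 9·t ≡ 0 − 1 = -1 (mod 4).
    Reduce coefficients mod 4: 1·t ≡ 3 (mod 4).
    So t ≡ 3 (mod 4).
    Then x = 1 + 9·3 = 28, valid modulo lcm(9, 4) = 36: x ≡ 28 (mod 36).
  Combine with x ≡ 0 (mod 20): gcd(36, 20) = 4; 0 - 28 = -28, which IS divisible by 4, so compatible.
    Write x = 28 + 36·t and substitute into x ≡ 0 (mod 20): 36·t ≡ 0 − 28 = -28 (mod 20).
    Divide the congruence (and modulus) by g = 4: 9·t ≡ -7 (mod 5).
    Reduce coefficients mod 5: 4·t ≡ 3 (mod 5).
    The inverse of 4 mod 5 is 4 (since 4·4 = 16 = 3·5 + 1), so t ≡ 4·3 = 12 ≡ 2 (mod 5).
    Then x = 28 + 36·2 = 100, valid modulo lcm(36, 20) = 180: x ≡ 100 (mod 180).
Verify: 100 mod 9 = 1, 100 mod 4 = 0, 100 mod 20 = 0.

x ≡ 100 (mod 180).


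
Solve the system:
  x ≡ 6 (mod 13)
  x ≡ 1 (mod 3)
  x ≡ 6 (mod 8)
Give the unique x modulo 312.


Moduli 13, 3, 8 are pairwise coprime; by CRT there is a unique solution modulo M = 13 · 3 · 8 = 312.
Solve pairwise, accumulating the modulus:
  Start with x ≡ 6 (mod 13).
  Combine with x ≡ 1 (mod 3): since gcd(13, 3) = 1, we get a unique residue mod 39.
    Write x = 6 + 13·t and substitute into x ≡ 1 (mod 3): 13·t ≡ 1 − 6 = -5 (mod 3).
    Reduce coefficients mod 3: 1·t ≡ 1 (mod 3).
    So t ≡ 1 (mod 3).
    Then x = 6 + 13·1 = 19, valid modulo lcm(13, 3) = 39: x ≡ 19 (mod 39).
  Combine with x ≡ 6 (mod 8): since gcd(39, 8) = 1, we get a unique residue mod 312.
    Write x = 19 + 39·t and substitute into x ≡ 6 (mod 8): 39·t ≡ 6 − 19 = -13 (mod 8).
    Reduce coefficients mod 8: 7·t ≡ 3 (mod 8).
    The inverse of 7 mod 8 is 7 (since 7·7 = 49 = 6·8 + 1), so t ≡ 7·3 = 21 ≡ 5 (mod 8).
    Then x = 19 + 39·5 = 214, valid modulo lcm(39, 8) = 312: x ≡ 214 (mod 312).
Verify: 214 mod 13 = 6 ✓, 214 mod 3 = 1 ✓, 214 mod 8 = 6 ✓.

x ≡ 214 (mod 312).


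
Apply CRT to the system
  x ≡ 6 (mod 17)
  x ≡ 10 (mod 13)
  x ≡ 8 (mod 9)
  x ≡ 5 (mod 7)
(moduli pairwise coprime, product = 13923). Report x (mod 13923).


Product of moduli M = 17 · 13 · 9 · 7 = 13923.
Merge one congruence at a time:
  Start: x ≡ 6 (mod 17).
  Combine with x ≡ 10 (mod 13); new modulus lcm = 221.
    Write x = 6 + 17·t and substitute into x ≡ 10 (mod 13): 17·t ≡ 10 − 6 = 4 (mod 13).
    Reduce coefficients mod 13: 4·t ≡ 4 (mod 13).
    The inverse of 4 mod 13 is 10 (since 4·10 = 40 = 3·13 + 1), so t ≡ 10·4 = 40 ≡ 1 (mod 13).
    Then x = 6 + 17·1 = 23, valid modulo lcm(17, 13) = 221: x ≡ 23 (mod 221).
  Combine with x ≡ 8 (mod 9); new modulus lcm = 1989.
    Write x = 23 + 221·t and substitute into x ≡ 8 (mod 9): 221·t ≡ 8 − 23 = -15 (mod 9).
    Reduce coefficients mod 9: 5·t ≡ 3 (mod 9).
    The inverse of 5 mod 9 is 2 (since 5·2 = 10 = 1·9 + 1), so t ≡ 2·3 = 6 ≡ 6 (mod 9).
    Then x = 23 + 221·6 = 1349, valid modulo lcm(221, 9) = 1989: x ≡ 1349 (mod 1989).
  Combine with x ≡ 5 (mod 7); new modulus lcm = 13923.
    Write x = 1349 + 1989·t and substitute into x ≡ 5 (mod 7): 1989·t ≡ 5 − 1349 = -1344 (mod 7).
    Reduce coefficients mod 7: 1·t ≡ 0 (mod 7).
    So t ≡ 0 (mod 7).
    Then x = 1349 + 1989·0 = 1349, valid modulo lcm(1989, 7) = 13923: x ≡ 1349 (mod 13923).
Verify against each original: 1349 mod 17 = 6, 1349 mod 13 = 10, 1349 mod 9 = 8, 1349 mod 7 = 5.

x ≡ 1349 (mod 13923).


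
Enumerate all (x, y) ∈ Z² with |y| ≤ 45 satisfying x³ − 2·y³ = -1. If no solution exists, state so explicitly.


The equation is x³ - 2y³ = -1. For fixed y, x³ = 2·y³ − 1, so a solution requires the RHS to be a perfect cube.
Strategy: iterate y from -45 to 45, compute RHS = 2·y³ − 1, and check whether it is a (positive or negative) perfect cube.
Check small values of y:
  y = 0: RHS = -1 = (-1)³ ⇒ x = -1 works.
  y = 1: RHS = 1 = (1)³ ⇒ x = 1 works.
  y = -1: RHS = -3 is not a perfect cube.
  y = 2: RHS = 15 is not a perfect cube.
  y = -2: RHS = -17 is not a perfect cube.
  y = 3: RHS = 53 is not a perfect cube.
  y = -3: RHS = -55 is not a perfect cube.
Continuing the search up to |y| = 45 finds no further solutions beyond those listed.
Collected solutions: (-1, 0), (1, 1).

Solutions (with |y| ≤ 45): (-1, 0), (1, 1).


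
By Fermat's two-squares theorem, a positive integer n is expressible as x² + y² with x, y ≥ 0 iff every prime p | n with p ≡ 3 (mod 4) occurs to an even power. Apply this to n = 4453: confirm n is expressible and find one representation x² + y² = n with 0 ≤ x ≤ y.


Step 1: Factor n = 4453 = 61 · 73.
Step 2: Check the mod-4 condition on each prime factor: 61 ≡ 1 (mod 4), exponent 1; 73 ≡ 1 (mod 4), exponent 1.
All primes ≡ 3 (mod 4) appear to even exponent (or don't appear), so by the two-squares theorem n IS expressible as a sum of two squares.
Step 3: Build a representation. Here n = 61 · 73 is a product of primes ≡ 1 (mod 4). Each prime p ≡ 1 (mod 4) is itself a sum of two squares; find a² by testing p − a² for a perfect square:
  61: 61 − 1² = 60, 61 − 2² = 57, 61 − 3² = 52, 61 − 4² = 45, 61 − 5² = 36 = 6² ⇒ 61 = 5² + 6².
  73: 73 − 1² = 72, 73 − 2² = 69, 73 − 3² = 64 = 8² ⇒ 73 = 3² + 8².
  Combine using the Brahmagupta–Fibonacci identity (a² + b²)(c² + d²) = (ac − bd)² + (ad + bc)² = (ac + bd)² + (ad − bc)²:
  61 · 73 = 4453: from (5² + 6²)(3² + 8²), take (5·3 − 6·8, 5·8 + 6·3) = (15 − 48, 40 + 18) = (-33, 58); dropping signs (only squares matter) gives (33, 58); check 33² + 58² = 1089 + 3364 = 4453 ✓.
Step 4: Order so x ≤ y and verify: 33² + 58² = 1089 + 3364 = 4453 = n. ✓

n = 4453 = 33² + 58² (one valid representation with x ≤ y).


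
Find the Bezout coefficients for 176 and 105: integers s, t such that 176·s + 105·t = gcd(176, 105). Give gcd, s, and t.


Euclidean algorithm on (176, 105) — divide until remainder is 0:
  176 = 1 · 105 + 71
  105 = 1 · 71 + 34
  71 = 2 · 34 + 3
  34 = 11 · 3 + 1
  3 = 3 · 1 + 0
gcd(176, 105) = 1.
Track Bezout coefficients alongside the remainders: start with r₀ = 176 = a·1 + b·0 (s = 1, t = 0) and r₁ = 105 = a·0 + b·1 (s = 0, t = 1); each new remainder r_{k+1} = r_{k-1} − q_k·r_k inherits s_{k+1} = s_{k-1} − q_k·s_k, t_{k+1} = t_{k-1} − q_k·t_k, so r_k = a·s_k + b·t_k at every step:
  q = 1: r = 71, s = 1 − 1·0 = 1, t = 0 − 1·1 = -1  (check: 176·1 + 105·(-1) = 71)
  q = 1: r = 34, s = 0 − 1·1 = -1, t = 1 − 1·(-1) = 2  (check: 176·(-1) + 105·2 = 34)
  q = 2: r = 3, s = 1 − 2·(-1) = 3, t = -1 − 2·2 = -5  (check: 176·3 + 105·(-5) = 3)
  q = 11: r = 1, s = -1 − 11·3 = -34, t = 2 − 11·(-5) = 57  (check: 176·(-34) + 105·57 = 1)
The row with r = 1 (the gcd) gives the Bezout coefficients s = -34, t = 57.
Result: 176 · (-34) + 105 · (57) = 1.

gcd(176, 105) = 1; s = -34, t = 57 (check: 176·(-34) + 105·57 = 1).


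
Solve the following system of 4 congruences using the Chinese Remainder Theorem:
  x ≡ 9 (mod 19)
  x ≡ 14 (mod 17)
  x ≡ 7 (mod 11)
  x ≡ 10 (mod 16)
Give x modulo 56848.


Product of moduli M = 19 · 17 · 11 · 16 = 56848.
Merge one congruence at a time:
  Start: x ≡ 9 (mod 19).
  Combine with x ≡ 14 (mod 17); new modulus lcm = 323.
    Write x = 9 + 19·t and substitute into x ≡ 14 (mod 17): 19·t ≡ 14 − 9 = 5 (mod 17).
    Reduce coefficients mod 17: 2·t ≡ 5 (mod 17).
    The inverse of 2 mod 17 is 9 (since 2·9 = 18 = 1·17 + 1), so t ≡ 9·5 = 45 ≡ 11 (mod 17).
    Then x = 9 + 19·11 = 218, valid modulo lcm(19, 17) = 323: x ≡ 218 (mod 323).
  Combine with x ≡ 7 (mod 11); new modulus lcm = 3553.
    Write x = 218 + 323·t and substitute into x ≡ 7 (mod 11): 323·t ≡ 7 − 218 = -211 (mod 11).
    Reduce coefficients mod 11: 4·t ≡ 9 (mod 11).
    The inverse of 4 mod 11 is 3 (since 4·3 = 12 = 1·11 + 1), so t ≡ 3·9 = 27 ≡ 5 (mod 11).
    Then x = 218 + 323·5 = 1833, valid modulo lcm(323, 11) = 3553: x ≡ 1833 (mod 3553).
  Combine with x ≡ 10 (mod 16); new modulus lcm = 56848.
    Write x = 1833 + 3553·t and substitute into x ≡ 10 (mod 16): 3553·t ≡ 10 − 1833 = -1823 (mod 16).
    Reduce coefficients mod 16: 1·t ≡ 1 (mod 16).
    So t ≡ 1 (mod 16).
    Then x = 1833 + 3553·1 = 5386, valid modulo lcm(3553, 16) = 56848: x ≡ 5386 (mod 56848).
Verify against each original: 5386 mod 19 = 9, 5386 mod 17 = 14, 5386 mod 11 = 7, 5386 mod 16 = 10.

x ≡ 5386 (mod 56848).


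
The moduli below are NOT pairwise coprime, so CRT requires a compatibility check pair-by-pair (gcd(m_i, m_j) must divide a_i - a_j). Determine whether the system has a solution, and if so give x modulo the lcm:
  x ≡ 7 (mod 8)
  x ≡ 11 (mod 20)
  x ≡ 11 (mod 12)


Moduli 8, 20, 12 are not pairwise coprime, so CRT works modulo lcm(m_i) when all pairwise compatibility conditions hold.
Pairwise compatibility: gcd(m_i, m_j) must divide a_i - a_j for every pair.
Merge one congruence at a time:
  Start: x ≡ 7 (mod 8).
  Combine with x ≡ 11 (mod 20): gcd(8, 20) = 4; 11 - 7 = 4, which IS divisible by 4, so compatible.
    Write x = 7 + 8·t and substitute into x ≡ 11 (mod 20): 8·t ≡ 11 − 7 = 4 (mod 20).
    Divide the congruence (and modulus) by g = 4: 2·t ≡ 1 (mod 5).
    The inverse of 2 mod 5 is 3 (since 2·3 = 6 = 1·5 + 1), so t ≡ 3·1 = 3 ≡ 3 (mod 5).
    Then x = 7 + 8·3 = 31, valid modulo lcm(8, 20) = 40: x ≡ 31 (mod 40).
  Combine with x ≡ 11 (mod 12): gcd(40, 12) = 4; 11 - 31 = -20, which IS divisible by 4, so compatible.
    Write x = 31 + 40·t and substitute into x ≡ 11 (mod 12): 40·t ≡ 11 − 31 = -20 (mod 12).
    Divide the congruence (and modulus) by g = 4: 10·t ≡ -5 (mod 3).
    Reduce coefficients mod 3: 1·t ≡ 1 (mod 3).
    So t ≡ 1 (mod 3).
    Then x = 31 + 40·1 = 71, valid modulo lcm(40, 12) = 120: x ≡ 71 (mod 120).
Verify: 71 mod 8 = 7, 71 mod 20 = 11, 71 mod 12 = 11.

x ≡ 71 (mod 120).


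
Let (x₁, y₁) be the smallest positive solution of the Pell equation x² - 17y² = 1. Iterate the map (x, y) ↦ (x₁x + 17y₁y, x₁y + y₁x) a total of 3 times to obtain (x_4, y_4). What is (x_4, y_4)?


Step 1: Find the fundamental solution (x₁, y₁) of x² - 17y² = 1.
  Expand √17 as a continued fraction. a₀ = ⌊√17⌋ = 4; iterate m_{k+1} = d_k·a_k − m_k, d_{k+1} = (17 − m_{k+1}²)/d_k, a_{k+1} = ⌊(a₀ + m_{k+1})/d_{k+1}⌋ (starting m₀ = 0, d₀ = 1), with convergents p_k = a_k·p_{k-1} + p_{k-2}, q_k = a_k·q_{k-1} + q_{k-2} (p₋₁ = 1, q₋₁ = 0):
  k = 0: a₀ = 4; p₀/q₀ = 4/1; p₀² − 17·q₀² = 16 − 17 = -1.
  k = 1: m = 4, d = 1, a = ⌊(4 + 4)/1⌋ = 8; p/q = (8·4 + 1)/(8·1 + 0) = 33/8; p² − 17·q² = 1089 − 1088 = 1.
  The first convergent with p² − 17·q² = 1 gives the fundamental solution (x₁, y₁) = (33, 8).
Step 2: Apply the recurrence (x_{n+1}, y_{n+1}) = (x₁x_n + 17y₁y_n, x₁y_n + y₁x_n) repeatedly.
  From (x_1, y_1) = (33, 8): x_2 = 33·33 + 17·8·8 = 2177; y_2 = 33·8 + 8·33 = 528.
  From (x_2, y_2) = (2177, 528): x_3 = 33·2177 + 17·8·528 = 143649; y_3 = 33·528 + 8·2177 = 34840.
  From (x_3, y_3) = (143649, 34840): x_4 = 33·143649 + 17·8·34840 = 9478657; y_4 = 33·34840 + 8·143649 = 2298912.
Step 3: Verify x_4² - 17·y_4² = 89844938523649 - 89844938523648 = 1 (should be 1). ✓

(x_1, y_1) = (33, 8); (x_4, y_4) = (9478657, 2298912).


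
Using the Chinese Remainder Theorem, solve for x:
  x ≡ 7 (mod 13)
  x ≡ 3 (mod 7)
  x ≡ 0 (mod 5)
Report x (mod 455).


Moduli 13, 7, 5 are pairwise coprime; by CRT there is a unique solution modulo M = 13 · 7 · 5 = 455.
Solve pairwise, accumulating the modulus:
  Start with x ≡ 7 (mod 13).
  Combine with x ≡ 3 (mod 7): since gcd(13, 7) = 1, we get a unique residue mod 91.
    Write x = 7 + 13·t and substitute into x ≡ 3 (mod 7): 13·t ≡ 3 − 7 = -4 (mod 7).
    Reduce coefficients mod 7: 6·t ≡ 3 (mod 7).
    The inverse of 6 mod 7 is 6 (since 6·6 = 36 = 5·7 + 1), so t ≡ 6·3 = 18 ≡ 4 (mod 7).
    Then x = 7 + 13·4 = 59, valid modulo lcm(13, 7) = 91: x ≡ 59 (mod 91).
  Combine with x ≡ 0 (mod 5): since gcd(91, 5) = 1, we get a unique residue mod 455.
    Write x = 59 + 91·t and substitute into x ≡ 0 (mod 5): 91·t ≡ 0 − 59 = -59 (mod 5).
    Reduce coefficients mod 5: 1·t ≡ 1 (mod 5).
    So t ≡ 1 (mod 5).
    Then x = 59 + 91·1 = 150, valid modulo lcm(91, 5) = 455: x ≡ 150 (mod 455).
Verify: 150 mod 13 = 7 ✓, 150 mod 7 = 3 ✓, 150 mod 5 = 0 ✓.

x ≡ 150 (mod 455).


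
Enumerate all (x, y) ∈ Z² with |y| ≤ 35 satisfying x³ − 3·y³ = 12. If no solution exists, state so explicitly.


The equation is x³ - 3y³ = 12. For fixed y, x³ = 3·y³ + 12, so a solution requires the RHS to be a perfect cube.
Strategy: iterate y from -35 to 35, compute RHS = 3·y³ + 12, and check whether it is a (positive or negative) perfect cube.
Check small values of y:
  y = 0: RHS = 12 is not a perfect cube.
  y = 1: RHS = 15 is not a perfect cube.
  y = -1: RHS = 9 is not a perfect cube.
  y = 2: RHS = 36 is not a perfect cube.
  y = -2: RHS = -12 is not a perfect cube.
  y = 3: RHS = 93 is not a perfect cube.
  y = -3: RHS = -69 is not a perfect cube.
Continuing the search up to |y| = 35 finds no solutions either.
No (x, y) in the scanned range satisfies the equation.

No integer solutions with |y| ≤ 35.


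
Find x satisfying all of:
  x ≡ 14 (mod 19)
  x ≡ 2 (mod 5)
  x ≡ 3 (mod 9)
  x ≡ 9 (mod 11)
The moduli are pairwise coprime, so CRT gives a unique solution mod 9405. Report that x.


Product of moduli M = 19 · 5 · 9 · 11 = 9405.
Merge one congruence at a time:
  Start: x ≡ 14 (mod 19).
  Combine with x ≡ 2 (mod 5); new modulus lcm = 95.
    Write x = 14 + 19·t and substitute into x ≡ 2 (mod 5): 19·t ≡ 2 − 14 = -12 (mod 5).
    Reduce coefficients mod 5: 4·t ≡ 3 (mod 5).
    The inverse of 4 mod 5 is 4 (since 4·4 = 16 = 3·5 + 1), so t ≡ 4·3 = 12 ≡ 2 (mod 5).
    Then x = 14 + 19·2 = 52, valid modulo lcm(19, 5) = 95: x ≡ 52 (mod 95).
  Combine with x ≡ 3 (mod 9); new modulus lcm = 855.
    Write x = 52 + 95·t and substitute into x ≡ 3 (mod 9): 95·t ≡ 3 − 52 = -49 (mod 9).
    Reduce coefficients mod 9: 5·t ≡ 5 (mod 9).
    The inverse of 5 mod 9 is 2 (since 5·2 = 10 = 1·9 + 1), so t ≡ 2·5 = 10 ≡ 1 (mod 9).
    Then x = 52 + 95·1 = 147, valid modulo lcm(95, 9) = 855: x ≡ 147 (mod 855).
  Combine with x ≡ 9 (mod 11); new modulus lcm = 9405.
    Write x = 147 + 855·t and substitute into x ≡ 9 (mod 11): 855·t ≡ 9 − 147 = -138 (mod 11).
    Reduce coefficients mod 11: 8·t ≡ 5 (mod 11).
    The inverse of 8 mod 11 is 7 (since 8·7 = 56 = 5·11 + 1), so t ≡ 7·5 = 35 ≡ 2 (mod 11).
    Then x = 147 + 855·2 = 1857, valid modulo lcm(855, 11) = 9405: x ≡ 1857 (mod 9405).
Verify against each original: 1857 mod 19 = 14, 1857 mod 5 = 2, 1857 mod 9 = 3, 1857 mod 11 = 9.

x ≡ 1857 (mod 9405).


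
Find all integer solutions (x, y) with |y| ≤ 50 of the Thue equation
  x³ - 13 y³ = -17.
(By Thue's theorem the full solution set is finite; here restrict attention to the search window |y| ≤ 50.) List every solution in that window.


The equation is x³ - 13y³ = -17. For fixed y, x³ = 13·y³ − 17, so a solution requires the RHS to be a perfect cube.
Strategy: iterate y from -50 to 50, compute RHS = 13·y³ − 17, and check whether it is a (positive or negative) perfect cube.
Check small values of y:
  y = 0: RHS = -17 is not a perfect cube.
  y = 1: RHS = -4 is not a perfect cube.
  y = -1: RHS = -30 is not a perfect cube.
  y = 2: RHS = 87 is not a perfect cube.
  y = -2: RHS = -121 is not a perfect cube.
  y = 3: RHS = 334 is not a perfect cube.
  y = -3: RHS = -368 is not a perfect cube.
Continuing the search up to |y| = 50 finds no solutions either.
No (x, y) in the scanned range satisfies the equation.

No integer solutions with |y| ≤ 50.


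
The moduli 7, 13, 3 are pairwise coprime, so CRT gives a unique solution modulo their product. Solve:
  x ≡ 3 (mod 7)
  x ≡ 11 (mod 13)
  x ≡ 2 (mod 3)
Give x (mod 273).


Moduli 7, 13, 3 are pairwise coprime; by CRT there is a unique solution modulo M = 7 · 13 · 3 = 273.
Solve pairwise, accumulating the modulus:
  Start with x ≡ 3 (mod 7).
  Combine with x ≡ 11 (mod 13): since gcd(7, 13) = 1, we get a unique residue mod 91.
    Write x = 3 + 7·t and substitute into x ≡ 11 (mod 13): 7·t ≡ 11 − 3 = 8 (mod 13).
    The inverse of 7 mod 13 is 2 (since 7·2 = 14 = 1·13 + 1), so t ≡ 2·8 = 16 ≡ 3 (mod 13).
    Then x = 3 + 7·3 = 24, valid modulo lcm(7, 13) = 91: x ≡ 24 (mod 91).
  Combine with x ≡ 2 (mod 3): since gcd(91, 3) = 1, we get a unique residue mod 273.
    Write x = 24 + 91·t and substitute into x ≡ 2 (mod 3): 91·t ≡ 2 − 24 = -22 (mod 3).
    Reduce coefficients mod 3: 1·t ≡ 2 (mod 3).
    So t ≡ 2 (mod 3).
    Then x = 24 + 91·2 = 206, valid modulo lcm(91, 3) = 273: x ≡ 206 (mod 273).
Verify: 206 mod 7 = 3 ✓, 206 mod 13 = 11 ✓, 206 mod 3 = 2 ✓.

x ≡ 206 (mod 273).


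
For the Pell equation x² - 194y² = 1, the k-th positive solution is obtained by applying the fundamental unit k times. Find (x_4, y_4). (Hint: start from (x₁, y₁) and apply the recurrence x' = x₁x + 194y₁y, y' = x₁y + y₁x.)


Step 1: Find the fundamental solution (x₁, y₁) of x² - 194y² = 1.
  Expand √194 as a continued fraction. a₀ = ⌊√194⌋ = 13; iterate m_{k+1} = d_k·a_k − m_k, d_{k+1} = (194 − m_{k+1}²)/d_k, a_{k+1} = ⌊(a₀ + m_{k+1})/d_{k+1}⌋ (starting m₀ = 0, d₀ = 1), with convergents p_k = a_k·p_{k-1} + p_{k-2}, q_k = a_k·q_{k-1} + q_{k-2} (p₋₁ = 1, q₋₁ = 0):
  k = 0: a₀ = 13; p₀/q₀ = 13/1; p₀² − 194·q₀² = 169 − 194 = -25.
  k = 1: m = 13, d = 25, a = ⌊(13 + 13)/25⌋ = 1; p/q = (1·13 + 1)/(1·1 + 0) = 14/1; p² − 194·q² = 196 − 194 = 2.
  k = 2: m = 12, d = 2, a = ⌊(13 + 12)/2⌋ = 12; p/q = (12·14 + 13)/(12·1 + 1) = 181/13; p² − 194·q² = 32761 − 32786 = -25.
  k = 3: m = 12, d = 25, a = ⌊(13 + 12)/25⌋ = 1; p/q = (1·181 + 14)/(1·13 + 1) = 195/14; p² − 194·q² = 38025 − 38024 = 1.
  The first convergent with p² − 194·q² = 1 gives the fundamental solution (x₁, y₁) = (195, 14).
Step 2: Apply the recurrence (x_{n+1}, y_{n+1}) = (x₁x_n + 194y₁y_n, x₁y_n + y₁x_n) repeatedly.
  From (x_1, y_1) = (195, 14): x_2 = 195·195 + 194·14·14 = 76049; y_2 = 195·14 + 14·195 = 5460.
  From (x_2, y_2) = (76049, 5460): x_3 = 195·76049 + 194·14·5460 = 29658915; y_3 = 195·5460 + 14·76049 = 2129386.
  From (x_3, y_3) = (29658915, 2129386): x_4 = 195·29658915 + 194·14·2129386 = 11566900801; y_4 = 195·2129386 + 14·29658915 = 830455080.
Step 3: Verify x_4² - 194·y_4² = 133793194140174441601 - 133793194140174441600 = 1 (should be 1). ✓

(x_1, y_1) = (195, 14); (x_4, y_4) = (11566900801, 830455080).


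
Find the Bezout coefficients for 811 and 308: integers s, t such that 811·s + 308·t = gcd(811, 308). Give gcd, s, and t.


Euclidean algorithm on (811, 308) — divide until remainder is 0:
  811 = 2 · 308 + 195
  308 = 1 · 195 + 113
  195 = 1 · 113 + 82
  113 = 1 · 82 + 31
  82 = 2 · 31 + 20
  31 = 1 · 20 + 11
  20 = 1 · 11 + 9
  11 = 1 · 9 + 2
  9 = 4 · 2 + 1
  2 = 2 · 1 + 0
gcd(811, 308) = 1.
Track Bezout coefficients alongside the remainders: start with r₀ = 811 = a·1 + b·0 (s = 1, t = 0) and r₁ = 308 = a·0 + b·1 (s = 0, t = 1); each new remainder r_{k+1} = r_{k-1} − q_k·r_k inherits s_{k+1} = s_{k-1} − q_k·s_k, t_{k+1} = t_{k-1} − q_k·t_k, so r_k = a·s_k + b·t_k at every step:
  q = 2: r = 195, s = 1 − 2·0 = 1, t = 0 − 2·1 = -2  (check: 811·1 + 308·(-2) = 195)
  q = 1: r = 113, s = 0 − 1·1 = -1, t = 1 − 1·(-2) = 3  (check: 811·(-1) + 308·3 = 113)
  q = 1: r = 82, s = 1 − 1·(-1) = 2, t = -2 − 1·3 = -5  (check: 811·2 + 308·(-5) = 82)
  q = 1: r = 31, s = -1 − 1·2 = -3, t = 3 − 1·(-5) = 8  (check: 811·(-3) + 308·8 = 31)
  q = 2: r = 20, s = 2 − 2·(-3) = 8, t = -5 − 2·8 = -21  (check: 811·8 + 308·(-21) = 20)
  q = 1: r = 11, s = -3 − 1·8 = -11, t = 8 − 1·(-21) = 29  (check: 811·(-11) + 308·29 = 11)
  q = 1: r = 9, s = 8 − 1·(-11) = 19, t = -21 − 1·29 = -50  (check: 811·19 + 308·(-50) = 9)
  q = 1: r = 2, s = -11 − 1·19 = -30, t = 29 − 1·(-50) = 79  (check: 811·(-30) + 308·79 = 2)
  q = 4: r = 1, s = 19 − 4·(-30) = 139, t = -50 − 4·79 = -366  (check: 811·139 + 308·(-366) = 1)
The row with r = 1 (the gcd) gives the Bezout coefficients s = 139, t = -366.
Result: 811 · (139) + 308 · (-366) = 1.

gcd(811, 308) = 1; s = 139, t = -366 (check: 811·139 + 308·(-366) = 1).
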